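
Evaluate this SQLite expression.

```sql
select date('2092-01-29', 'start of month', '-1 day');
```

2091-12-31

`start of month` rewinds 2092-01-29 to 2092-01-01.
Going back 1 day from 2092-01-01 reaches 2091-12-31 (last day of December, 31 days).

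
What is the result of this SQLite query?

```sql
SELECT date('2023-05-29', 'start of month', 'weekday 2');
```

`start of month` rewinds 2023-05-29 to 2023-05-01.
`weekday 2` advances to the next Tuesday; 2023-05-01 is a Monday, so it moves forward to 2023-05-02.

2023-05-02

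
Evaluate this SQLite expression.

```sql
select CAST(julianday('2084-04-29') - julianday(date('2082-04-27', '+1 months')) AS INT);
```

Adding +1 month to 2082-04-27 gives 2082-05-27.
4 days remain in May 2082 after the 27th (31 − 27).
Full months from June 2082 through March 2084 contribute their day counts.
Then 29 days into April 2084.
Total: 4 + 30 + 31 + 31 + 30 + 31 + 30 + 31 + 31 + 28 + 31 + 30 + 31 + 30 + 31 + 31 + 30 + 31 + 30 + 31 + 31 + 29 + 31 + 29 = 703.

703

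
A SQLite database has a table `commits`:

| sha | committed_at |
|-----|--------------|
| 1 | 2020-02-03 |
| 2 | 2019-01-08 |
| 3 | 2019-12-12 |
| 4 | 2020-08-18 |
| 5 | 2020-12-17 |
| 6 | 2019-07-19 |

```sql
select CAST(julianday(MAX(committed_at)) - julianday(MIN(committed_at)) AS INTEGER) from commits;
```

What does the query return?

MIN = 2019-01-08, MAX = 2020-12-17.
23 days remain in January 2019 after the 8th (31 − 8).
Full months from February 2019 through November 2020 contribute their day counts.
Then 17 days into December 2020.
Total: 23 + 28 + 31 + 30 + 31 + 30 + 31 + 31 + 30 + 31 + 30 + 31 + 31 + 29 + 31 + 30 + 31 + 30 + 31 + 31 + 30 + 31 + 30 + 17 = 709.

709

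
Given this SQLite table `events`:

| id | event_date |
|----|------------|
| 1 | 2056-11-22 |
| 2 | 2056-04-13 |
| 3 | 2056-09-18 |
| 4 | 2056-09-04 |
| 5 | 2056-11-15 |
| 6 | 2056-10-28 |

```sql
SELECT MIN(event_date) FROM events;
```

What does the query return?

2056-04-13

MIN over {2056-04-13, 2056-09-04, 2056-09-18, 2056-10-28, 2056-11-15, 2056-11-22}.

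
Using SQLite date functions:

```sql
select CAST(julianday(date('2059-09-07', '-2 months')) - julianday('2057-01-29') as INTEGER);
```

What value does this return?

Adding -2 months to 2059-09-07 gives 2059-07-07.
2 days remain in January 2057 after the 29th (31 − 29).
Full months from February 2057 through June 2059 contribute their day counts.
Then 7 days into July 2059.
Total: 2 + 28 + 31 + 30 + 31 + 30 + 31 + 31 + 30 + 31 + 30 + 31 + 31 + 28 + 31 + 30 + 31 + 30 + 31 + 31 + 30 + 31 + 30 + 31 + 31 + 28 + 31 + 30 + 31 + 30 + 7 = 889.

889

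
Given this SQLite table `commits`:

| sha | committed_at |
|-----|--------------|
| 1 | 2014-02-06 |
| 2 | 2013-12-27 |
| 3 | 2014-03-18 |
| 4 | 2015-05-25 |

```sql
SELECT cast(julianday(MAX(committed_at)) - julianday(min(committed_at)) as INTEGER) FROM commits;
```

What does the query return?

514

MIN = 2013-12-27, MAX = 2015-05-25.
4 days remain in December 2013 after the 27th (31 − 27).
Full months from January 2014 through April 2015 contribute their day counts.
Then 25 days into May 2015.
Total: 4 + 31 + 28 + 31 + 30 + 31 + 30 + 31 + 31 + 30 + 31 + 30 + 31 + 31 + 28 + 31 + 30 + 25 = 514.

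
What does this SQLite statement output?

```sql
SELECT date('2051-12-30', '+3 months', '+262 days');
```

Adding +3 months to 2051-12-30 gives 2052-03-30.
Applying '+262 days' to 2052-03-30: counting 262 days forward gives 2052-12-17.

2052-12-17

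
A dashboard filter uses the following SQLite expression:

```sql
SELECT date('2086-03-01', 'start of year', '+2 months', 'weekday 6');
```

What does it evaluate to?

`start of year` rewinds 2086-03-01 to 2086-01-01.
Adding +2 months to 2086-01-01 gives 2086-03-01.
`weekday 6` advances to the next Saturday; 2086-03-01 is a Friday, so it moves forward to 2086-03-02.

2086-03-02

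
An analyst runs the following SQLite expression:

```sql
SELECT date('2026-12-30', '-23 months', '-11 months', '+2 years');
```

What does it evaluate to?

2026-03-01

Adding -23 months to 2026-12-30 gives 2025-01-30.
Adding -11 months to 2025-01-30 targets 2024-02-30. February 2024 has only 29 days, so SQLite normalizes the 1-day overflow forward to 2024-03-01.
Adding +2 years to 2024-03-01 gives 2026-03-01.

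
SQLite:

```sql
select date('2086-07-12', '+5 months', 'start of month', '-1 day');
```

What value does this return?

2086-11-30

Adding +5 months to 2086-07-12 gives 2086-12-12.
`start of month` rewinds 2086-12-12 to 2086-12-01.
Going back 1 day from 2086-12-01 reaches 2086-11-30 (last day of November, 30 days).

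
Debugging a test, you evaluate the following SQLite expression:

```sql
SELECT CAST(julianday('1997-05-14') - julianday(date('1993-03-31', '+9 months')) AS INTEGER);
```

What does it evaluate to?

Adding +9 months to 1993-03-31 gives 1993-12-31.
0 days remain in December 1993 after the 31st (31 − 31).
Full months from January 1994 through April 1997 contribute their day counts.
Then 14 days into May 1997.
Total: 0 + 31 + 28 + 31 + 30 + 31 + 30 + 31 + 31 + 30 + 31 + 30 + 31 + 31 + 28 + 31 + 30 + 31 + 30 + 31 + 31 + 30 + 31 + 30 + 31 + 31 + 29 + 31 + 30 + 31 + 30 + 31 + 31 + 30 + 31 + 30 + 31 + 31 + 28 + 31 + 30 + 14 = 1230.

1230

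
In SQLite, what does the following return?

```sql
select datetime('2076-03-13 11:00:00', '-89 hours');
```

2076-03-09 18:00:00

-89 hours from 2076-03-13 11:00:00 is 2076-03-09 18:00:00 (crosses midnight).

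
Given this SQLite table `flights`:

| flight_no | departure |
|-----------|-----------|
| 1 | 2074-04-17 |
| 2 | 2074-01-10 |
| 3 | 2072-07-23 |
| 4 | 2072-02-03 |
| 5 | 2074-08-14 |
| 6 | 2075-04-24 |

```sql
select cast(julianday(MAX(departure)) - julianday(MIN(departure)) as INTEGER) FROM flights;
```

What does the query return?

MIN = 2072-02-03, MAX = 2075-04-24.
26 days remain in February 2072 after the 3rd (29 − 3).
Full months from March 2072 through March 2075 contribute their day counts.
Then 24 days into April 2075.
Total: 26 + 31 + 30 + 31 + 30 + 31 + 31 + 30 + 31 + 30 + 31 + 31 + 28 + 31 + 30 + 31 + 30 + 31 + 31 + 30 + 31 + 30 + 31 + 31 + 28 + 31 + 30 + 31 + 30 + 31 + 31 + 30 + 31 + 30 + 31 + 31 + 28 + 31 + 24 = 1176.

1176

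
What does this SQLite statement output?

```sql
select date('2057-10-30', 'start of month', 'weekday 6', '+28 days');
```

2057-11-03

`start of month` rewinds 2057-10-30 to 2057-10-01.
`weekday 6` advances to the next Saturday; 2057-10-01 is a Monday, so it moves forward to 2057-10-06.
October 2057 has 31 days; 25 remain after the 6th, so 26 days reach 2057-11-01.
Advancing 2 more days within November lands on 2057-11-03.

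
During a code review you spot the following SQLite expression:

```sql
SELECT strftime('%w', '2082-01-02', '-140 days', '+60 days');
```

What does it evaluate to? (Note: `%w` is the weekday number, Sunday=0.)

2

First apply '-140 days', '+60 days': 2082-01-02 → 2081-10-14.
2081-10-14 is a Tuesday; with Sunday=0 that is 2.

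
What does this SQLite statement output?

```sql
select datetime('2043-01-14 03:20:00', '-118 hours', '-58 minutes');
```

-118 hours from 2043-01-14 03:20:00 is 2043-01-09 05:20:00 (crosses midnight).
-58 minutes from 2043-01-09 05:20:00 is 2043-01-09 04:22:00.

2043-01-09 04:22:00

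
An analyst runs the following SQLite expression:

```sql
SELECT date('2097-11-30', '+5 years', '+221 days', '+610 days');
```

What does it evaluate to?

2105-03-10

Adding +5 years to 2097-11-30 gives 2102-11-30.
Applying '+221 days' to 2102-11-30: counting 221 days forward gives 2103-07-09.
Applying '+610 days' to 2103-07-09: counting 610 days forward gives 2105-03-10.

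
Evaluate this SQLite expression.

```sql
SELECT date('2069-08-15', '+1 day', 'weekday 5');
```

2069-08-16

Advancing 1 more day within August lands on 2069-08-16.
`weekday 5` advances to the next Friday; 2069-08-16 is already a Friday, so it stays at 2069-08-16.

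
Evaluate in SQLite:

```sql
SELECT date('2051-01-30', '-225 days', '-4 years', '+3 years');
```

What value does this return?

2049-06-19

Applying '-225 days' to 2051-01-30: counting 225 days back gives 2050-06-19.
Adding -4 years to 2050-06-19 gives 2046-06-19.
Adding +3 years to 2046-06-19 gives 2049-06-19.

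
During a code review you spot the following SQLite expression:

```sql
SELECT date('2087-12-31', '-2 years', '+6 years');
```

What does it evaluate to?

2091-12-31

Adding -2 years to 2087-12-31 gives 2085-12-31.
Adding +6 years to 2085-12-31 gives 2091-12-31.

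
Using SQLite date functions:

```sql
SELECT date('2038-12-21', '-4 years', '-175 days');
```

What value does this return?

Adding -4 years to 2038-12-21 gives 2034-12-21.
Applying '-175 days' to 2034-12-21: counting 175 days back gives 2034-06-29.

2034-06-29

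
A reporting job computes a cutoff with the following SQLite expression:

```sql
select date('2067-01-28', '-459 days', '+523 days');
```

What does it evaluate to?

2067-04-02

Applying '-459 days' to 2067-01-28: counting 459 days back gives 2065-10-26.
Applying '+523 days' to 2065-10-26: counting 523 days forward gives 2067-04-02.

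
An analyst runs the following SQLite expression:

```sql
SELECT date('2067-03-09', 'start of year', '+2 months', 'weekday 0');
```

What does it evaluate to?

2067-03-06

`start of year` rewinds 2067-03-09 to 2067-01-01.
Adding +2 months to 2067-01-01 gives 2067-03-01.
`weekday 0` advances to the next Sunday; 2067-03-01 is a Tuesday, so it moves forward to 2067-03-06.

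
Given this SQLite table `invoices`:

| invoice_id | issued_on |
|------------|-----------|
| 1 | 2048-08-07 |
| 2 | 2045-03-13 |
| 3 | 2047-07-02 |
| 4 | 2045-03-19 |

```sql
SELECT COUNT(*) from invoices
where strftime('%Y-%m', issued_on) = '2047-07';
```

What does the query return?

1

Rows with year-month 2047-07: 2047-07-02 → 1.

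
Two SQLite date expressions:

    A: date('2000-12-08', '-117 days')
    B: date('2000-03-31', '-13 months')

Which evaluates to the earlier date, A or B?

A = 2000-08-13.
B = 1999-03-03.
B is earlier.

B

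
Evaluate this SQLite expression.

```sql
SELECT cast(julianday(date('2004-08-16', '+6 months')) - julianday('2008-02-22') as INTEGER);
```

Adding +6 months to 2004-08-16 gives 2005-02-16.
12 days remain in February 2005 after the 16th (28 − 16).
Full months from March 2005 through January 2008 contribute their day counts.
Then 22 days into February 2008.
Total: 12 + 31 + 30 + 31 + 30 + 31 + 31 + 30 + 31 + 30 + 31 + 31 + 28 + 31 + 30 + 31 + 30 + 31 + 31 + 30 + 31 + 30 + 31 + 31 + 28 + 31 + 30 + 31 + 30 + 31 + 31 + 30 + 31 + 30 + 31 + 31 + 22 = 1101.
The subtraction is earlier − later, so the result is −1101 → -1101.

-1101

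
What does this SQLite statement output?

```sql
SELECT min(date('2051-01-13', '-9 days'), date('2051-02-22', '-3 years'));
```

2048-02-22

date('2051-01-13', '-9 days') → 2051-01-04.
date('2051-02-22', '-3 years') → 2048-02-22.
Earlier of the two is 2048-02-22.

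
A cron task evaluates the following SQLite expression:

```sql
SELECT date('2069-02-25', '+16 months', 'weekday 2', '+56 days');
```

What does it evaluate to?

2070-08-26

Adding +16 months to 2069-02-25 gives 2070-06-25.
`weekday 2` advances to the next Tuesday; 2070-06-25 is a Wednesday, so it moves forward to 2070-07-01.
Applying '+56 days' to 2070-07-01: counting 56 days forward gives 2070-08-26.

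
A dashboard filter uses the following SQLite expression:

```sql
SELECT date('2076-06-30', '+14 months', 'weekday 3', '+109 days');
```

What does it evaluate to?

Adding +14 months to 2076-06-30 gives 2077-08-30.
`weekday 3` advances to the next Wednesday; 2077-08-30 is a Monday, so it moves forward to 2077-09-01.
Applying '+109 days' to 2077-09-01: counting 109 days forward gives 2077-12-19.

2077-12-19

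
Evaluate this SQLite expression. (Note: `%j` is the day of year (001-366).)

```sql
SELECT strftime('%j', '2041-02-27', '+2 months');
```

117

First apply '+2 months': 2041-02-27 → 2041-04-27.
Day-of-year for 2041-04-27: days since 2041-01-01 inclusive = 117, zero-padded to 117.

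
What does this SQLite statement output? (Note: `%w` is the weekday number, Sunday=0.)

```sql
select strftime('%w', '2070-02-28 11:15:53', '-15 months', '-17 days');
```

0

First apply '-15 months', '-17 days': 2070-02-28 11:15:53 → 2068-11-11 11:15:53.
2068-11-11 is a Sunday; with Sunday=0 that is 0.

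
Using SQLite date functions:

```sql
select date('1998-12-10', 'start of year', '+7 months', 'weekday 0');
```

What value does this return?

1998-08-02

`start of year` rewinds 1998-12-10 to 1998-01-01.
Adding +7 months to 1998-01-01 gives 1998-08-01.
`weekday 0` advances to the next Sunday; 1998-08-01 is a Saturday, so it moves forward to 1998-08-02.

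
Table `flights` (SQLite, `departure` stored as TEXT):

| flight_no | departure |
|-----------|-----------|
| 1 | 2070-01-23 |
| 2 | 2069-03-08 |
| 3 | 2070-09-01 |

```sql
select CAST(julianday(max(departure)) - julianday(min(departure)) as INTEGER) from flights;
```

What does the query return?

542

MIN = 2069-03-08, MAX = 2070-09-01.
23 days remain in March 2069 after the 8th (31 − 8).
Full months from April 2069 through August 2070 contribute their day counts.
Then 1 day into September 2070.
Total: 23 + 30 + 31 + 30 + 31 + 31 + 30 + 31 + 30 + 31 + 31 + 28 + 31 + 30 + 31 + 30 + 31 + 31 + 1 = 542.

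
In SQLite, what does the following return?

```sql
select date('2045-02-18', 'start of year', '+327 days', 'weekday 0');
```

2045-11-26

`start of year` rewinds 2045-02-18 to 2045-01-01.
Applying '+327 days' to 2045-01-01: counting 327 days forward gives 2045-11-24.
`weekday 0` advances to the next Sunday; 2045-11-24 is a Friday, so it moves forward to 2045-11-26.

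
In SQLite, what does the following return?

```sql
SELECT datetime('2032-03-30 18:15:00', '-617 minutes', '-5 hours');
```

617 minutes = 10h 17m; -617 minutes from 2032-03-30 18:15:00 is 2032-03-30 07:58:00.
-5 hours from 2032-03-30 07:58:00 is 2032-03-30 02:58:00.

2032-03-30 02:58:00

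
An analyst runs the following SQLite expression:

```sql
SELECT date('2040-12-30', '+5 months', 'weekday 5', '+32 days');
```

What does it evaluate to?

Adding +5 months to 2040-12-30 gives 2041-05-30.
`weekday 5` advances to the next Friday; 2041-05-30 is a Thursday, so it moves forward to 2041-05-31.
May 2041 has 31 days; 0 remain after the 31st, so 1 days reach 2041-06-01.
June 2041 has 30 days; 29 remain after the 1st, so 30 days reach 2041-07-01.
Advancing 1 more day within July lands on 2041-07-02.

2041-07-02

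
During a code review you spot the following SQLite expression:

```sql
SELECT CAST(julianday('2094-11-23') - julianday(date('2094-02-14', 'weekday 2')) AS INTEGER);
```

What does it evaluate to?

`weekday 2` advances to the next Tuesday; 2094-02-14 is a Sunday, so it moves forward to 2094-02-16.
12 days remain in February 2094 after the 16th (28 − 16).
Full months from March 2094 through October 2094 contribute their day counts.
Then 23 days into November 2094.
Total: 12 + 31 + 30 + 31 + 30 + 31 + 31 + 30 + 31 + 23 = 280.

280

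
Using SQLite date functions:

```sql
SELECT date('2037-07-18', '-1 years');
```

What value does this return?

Adding -1 year to 2037-07-18 gives 2036-07-18.

2036-07-18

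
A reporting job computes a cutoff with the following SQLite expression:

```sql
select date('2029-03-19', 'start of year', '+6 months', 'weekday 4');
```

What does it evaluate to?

`start of year` rewinds 2029-03-19 to 2029-01-01.
Adding +6 months to 2029-01-01 gives 2029-07-01.
`weekday 4` advances to the next Thursday; 2029-07-01 is a Sunday, so it moves forward to 2029-07-05.

2029-07-05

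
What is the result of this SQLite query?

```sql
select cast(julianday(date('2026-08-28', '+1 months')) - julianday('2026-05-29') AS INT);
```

Adding +1 month to 2026-08-28 gives 2026-09-28.
2 days remain in May 2026 after the 29th (31 − 29).
June 2026: 30 days.
July 2026: 31 days.
August 2026: 31 days.
Then 28 days into September 2026.
Total: 2 + 30 + 31 + 31 + 28 = 122.

122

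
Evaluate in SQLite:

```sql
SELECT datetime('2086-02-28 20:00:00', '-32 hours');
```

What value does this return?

-32 hours from 2086-02-28 20:00:00 is 2086-02-27 12:00:00 (crosses midnight).

2086-02-27 12:00:00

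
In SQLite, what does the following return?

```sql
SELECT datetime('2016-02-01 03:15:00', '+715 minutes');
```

2016-02-01 15:10:00

715 minutes = 11h 55m; +715 minutes from 2016-02-01 03:15:00 is 2016-02-01 15:10:00.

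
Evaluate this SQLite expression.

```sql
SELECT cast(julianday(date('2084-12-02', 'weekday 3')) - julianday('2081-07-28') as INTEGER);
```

1227

`weekday 3` advances to the next Wednesday; 2084-12-02 is a Saturday, so it moves forward to 2084-12-06.
3 days remain in July 2081 after the 28th (31 − 28).
Full months from August 2081 through November 2084 contribute their day counts.
Then 6 days into December 2084.
Total: 3 + 31 + 30 + 31 + 30 + 31 + 31 + 28 + 31 + 30 + 31 + 30 + 31 + 31 + 30 + 31 + 30 + 31 + 31 + 28 + 31 + 30 + 31 + 30 + 31 + 31 + 30 + 31 + 30 + 31 + 31 + 29 + 31 + 30 + 31 + 30 + 31 + 31 + 30 + 31 + 30 + 6 = 1227.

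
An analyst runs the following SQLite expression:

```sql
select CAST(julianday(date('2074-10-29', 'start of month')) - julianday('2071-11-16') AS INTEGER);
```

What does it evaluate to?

`start of month` rewinds 2074-10-29 to 2074-10-01.
14 days remain in November 2071 after the 16th (30 − 16).
Full months from December 2071 through September 2074 contribute their day counts.
Then 1 day into October 2074.
Total: 14 + 31 + 31 + 29 + 31 + 30 + 31 + 30 + 31 + 31 + 30 + 31 + 30 + 31 + 31 + 28 + 31 + 30 + 31 + 30 + 31 + 31 + 30 + 31 + 30 + 31 + 31 + 28 + 31 + 30 + 31 + 30 + 31 + 31 + 30 + 1 = 1050.

1050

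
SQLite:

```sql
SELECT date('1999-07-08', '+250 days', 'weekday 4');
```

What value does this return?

Applying '+250 days' to 1999-07-08: counting 250 days forward gives 2000-03-14.
`weekday 4` advances to the next Thursday; 2000-03-14 is a Tuesday, so it moves forward to 2000-03-16.

2000-03-16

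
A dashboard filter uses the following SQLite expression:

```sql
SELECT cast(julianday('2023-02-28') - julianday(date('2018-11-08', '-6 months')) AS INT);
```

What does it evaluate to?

1757

Adding -6 months to 2018-11-08 gives 2018-05-08.
23 days remain in May 2018 after the 8th (31 − 8).
Full months from June 2018 through January 2023 contribute their day counts.
Then 28 days into February 2023.
Total: 23 + 30 + 31 + 31 + 30 + 31 + 30 + 31 + 31 + 28 + 31 + 30 + 31 + 30 + 31 + 31 + 30 + 31 + 30 + 31 + 31 + 29 + 31 + 30 + 31 + 30 + 31 + 31 + 30 + 31 + 30 + 31 + 31 + 28 + 31 + 30 + 31 + 30 + 31 + 31 + 30 + 31 + 30 + 31 + 31 + 28 + 31 + 30 + 31 + 30 + 31 + 31 + 30 + 31 + 30 + 31 + 31 + 28 = 1757.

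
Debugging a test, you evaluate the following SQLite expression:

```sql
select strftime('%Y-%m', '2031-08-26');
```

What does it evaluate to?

2031-08

`%Y-%m` extracts the year-month: 2031-08.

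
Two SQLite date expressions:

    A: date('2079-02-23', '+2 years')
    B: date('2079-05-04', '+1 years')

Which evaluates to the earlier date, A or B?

B

A = 2081-02-23.
B = 2080-05-04.
B is earlier.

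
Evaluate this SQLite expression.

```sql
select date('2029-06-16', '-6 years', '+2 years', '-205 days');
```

2024-11-23

Adding -6 years to 2029-06-16 gives 2023-06-16.
Adding +2 years to 2023-06-16 gives 2025-06-16.
Applying '-205 days' to 2025-06-16: counting 205 days back gives 2024-11-23.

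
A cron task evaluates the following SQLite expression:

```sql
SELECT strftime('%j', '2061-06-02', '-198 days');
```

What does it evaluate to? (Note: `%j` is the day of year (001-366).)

First apply '-198 days': 2061-06-02 → 2060-11-16.
Day-of-year for 2060-11-16: days since 2060-01-01 inclusive = 321, zero-padded to 321.

321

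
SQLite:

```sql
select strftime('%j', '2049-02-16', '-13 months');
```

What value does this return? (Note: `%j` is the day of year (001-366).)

016

First apply '-13 months': 2049-02-16 → 2048-01-16.
Day-of-year for 2048-01-16: days since 2048-01-01 inclusive = 16, zero-padded to 016.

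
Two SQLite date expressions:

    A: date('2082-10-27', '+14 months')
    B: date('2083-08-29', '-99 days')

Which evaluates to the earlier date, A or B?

A = 2083-12-27.
B = 2083-05-22.
B is earlier.

B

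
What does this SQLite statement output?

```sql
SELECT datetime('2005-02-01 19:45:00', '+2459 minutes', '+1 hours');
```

2005-02-03 13:44:00

2459 minutes = 40h 59m; +2459 minutes from 2005-02-01 19:45:00 is 2005-02-03 12:44:00 (crosses midnight).
+1 hours from 2005-02-03 12:44:00 is 2005-02-03 13:44:00.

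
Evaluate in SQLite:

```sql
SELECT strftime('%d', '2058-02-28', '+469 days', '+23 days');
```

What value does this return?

05

First apply '+469 days', '+23 days': 2058-02-28 → 2059-07-05.
`%d` extracts the 2-digit day of month: 05.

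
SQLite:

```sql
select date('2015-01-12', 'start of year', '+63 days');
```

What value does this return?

`start of year` rewinds 2015-01-12 to 2015-01-01.
Applying '+63 days' to 2015-01-01: counting 63 days forward gives 2015-03-05.

2015-03-05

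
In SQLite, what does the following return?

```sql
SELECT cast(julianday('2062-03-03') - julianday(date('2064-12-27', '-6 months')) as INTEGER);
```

-847

Adding -6 months to 2064-12-27 gives 2064-06-27.
28 days remain in March 2062 after the 3rd (31 − 3).
Full months from April 2062 through May 2064 contribute their day counts.
Then 27 days into June 2064.
Total: 28 + 30 + 31 + 30 + 31 + 31 + 30 + 31 + 30 + 31 + 31 + 28 + 31 + 30 + 31 + 30 + 31 + 31 + 30 + 31 + 30 + 31 + 31 + 29 + 31 + 30 + 31 + 27 = 847.
The subtraction is earlier − later, so the result is −847 → -847.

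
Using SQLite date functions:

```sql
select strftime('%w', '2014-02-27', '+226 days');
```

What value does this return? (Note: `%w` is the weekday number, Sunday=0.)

6

First apply '+226 days': 2014-02-27 → 2014-10-11.
2014-10-11 is a Saturday; with Sunday=0 that is 6.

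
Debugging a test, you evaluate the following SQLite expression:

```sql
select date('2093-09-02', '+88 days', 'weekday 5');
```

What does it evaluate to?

2093-12-04

Applying '+88 days' to 2093-09-02: counting 88 days forward gives 2093-11-29.
`weekday 5` advances to the next Friday; 2093-11-29 is a Sunday, so it moves forward to 2093-12-04.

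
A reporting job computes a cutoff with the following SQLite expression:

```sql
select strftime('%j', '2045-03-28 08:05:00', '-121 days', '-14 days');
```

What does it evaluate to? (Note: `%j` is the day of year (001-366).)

318

First apply '-121 days', '-14 days': 2045-03-28 08:05:00 → 2044-11-13 08:05:00.
Day-of-year for 2044-11-13: days since 2044-01-01 inclusive = 318, zero-padded to 318.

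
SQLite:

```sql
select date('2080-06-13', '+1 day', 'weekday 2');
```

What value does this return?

2080-06-18

Advancing 1 more day within June lands on 2080-06-14.
`weekday 2` advances to the next Tuesday; 2080-06-14 is a Friday, so it moves forward to 2080-06-18.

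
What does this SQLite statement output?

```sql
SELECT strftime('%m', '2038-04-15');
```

04

`%m` extracts the 2-digit month (01-12): 04.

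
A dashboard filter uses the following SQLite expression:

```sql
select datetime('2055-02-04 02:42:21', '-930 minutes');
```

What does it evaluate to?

930 minutes = 15h 30m; -930 minutes from 2055-02-04 02:42:21 is 2055-02-03 11:12:21 (crosses midnight).

2055-02-03 11:12:21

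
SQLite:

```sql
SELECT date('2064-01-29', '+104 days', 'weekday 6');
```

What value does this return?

Applying '+104 days' to 2064-01-29: counting 104 days forward gives 2064-05-12.
`weekday 6` advances to the next Saturday; 2064-05-12 is a Monday, so it moves forward to 2064-05-17.

2064-05-17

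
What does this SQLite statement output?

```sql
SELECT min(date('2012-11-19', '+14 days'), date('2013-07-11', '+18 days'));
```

date('2012-11-19', '+14 days') → 2012-12-03.
date('2013-07-11', '+18 days') → 2013-07-29.
Earlier of the two is 2012-12-03.

2012-12-03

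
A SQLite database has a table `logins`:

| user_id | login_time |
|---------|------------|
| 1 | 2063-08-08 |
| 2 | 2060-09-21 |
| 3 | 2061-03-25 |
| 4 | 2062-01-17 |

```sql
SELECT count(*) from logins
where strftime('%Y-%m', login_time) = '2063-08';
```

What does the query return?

1

Rows with year-month 2063-08: 2063-08-08 → 1.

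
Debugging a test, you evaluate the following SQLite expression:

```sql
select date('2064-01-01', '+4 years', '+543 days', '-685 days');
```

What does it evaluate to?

Adding +4 years to 2064-01-01 gives 2068-01-01.
Applying '+543 days' to 2068-01-01: counting 543 days forward gives 2069-06-27.
Applying '-685 days' to 2069-06-27: counting 685 days back gives 2067-08-12.

2067-08-12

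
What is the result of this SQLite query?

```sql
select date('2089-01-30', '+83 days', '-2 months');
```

Applying '+83 days' to 2089-01-30: counting 83 days forward gives 2089-04-23.
Adding -2 months to 2089-04-23 gives 2089-02-23.

2089-02-23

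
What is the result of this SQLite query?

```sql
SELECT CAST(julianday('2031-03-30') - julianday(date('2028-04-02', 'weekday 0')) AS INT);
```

1092

`weekday 0` advances to the next Sunday; 2028-04-02 is already a Sunday, so it stays at 2028-04-02.
28 days remain in April 2028 after the 2nd (30 − 2).
Full months from May 2028 through February 2031 contribute their day counts.
Then 30 days into March 2031.
Total: 28 + 31 + 30 + 31 + 31 + 30 + 31 + 30 + 31 + 31 + 28 + 31 + 30 + 31 + 30 + 31 + 31 + 30 + 31 + 30 + 31 + 31 + 28 + 31 + 30 + 31 + 30 + 31 + 31 + 30 + 31 + 30 + 31 + 31 + 28 + 30 = 1092.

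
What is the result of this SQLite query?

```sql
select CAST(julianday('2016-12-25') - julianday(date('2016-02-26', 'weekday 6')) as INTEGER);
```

`weekday 6` advances to the next Saturday; 2016-02-26 is a Friday, so it moves forward to 2016-02-27.
2 days remain in February 2016 after the 27th (29 − 27).
Full months from March 2016 through November 2016 contribute their day counts.
Then 25 days into December 2016.
Total: 2 + 31 + 30 + 31 + 30 + 31 + 31 + 30 + 31 + 30 + 25 = 302.

302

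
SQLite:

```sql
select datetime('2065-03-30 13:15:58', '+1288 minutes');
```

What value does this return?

1288 minutes = 21h 28m; +1288 minutes from 2065-03-30 13:15:58 is 2065-03-31 10:43:58 (crosses midnight).

2065-03-31 10:43:58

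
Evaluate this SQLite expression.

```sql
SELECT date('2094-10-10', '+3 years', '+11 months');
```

2098-09-10

Adding +3 years to 2094-10-10 gives 2097-10-10.
Adding +11 months to 2097-10-10 gives 2098-09-10.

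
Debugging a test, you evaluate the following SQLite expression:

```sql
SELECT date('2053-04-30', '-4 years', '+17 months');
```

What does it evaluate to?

2050-09-30

Adding -4 years to 2053-04-30 gives 2049-04-30.
Adding +17 months to 2049-04-30 gives 2050-09-30.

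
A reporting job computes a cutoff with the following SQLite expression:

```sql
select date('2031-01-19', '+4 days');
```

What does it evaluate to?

Advancing 4 more days within January lands on 2031-01-23.

2031-01-23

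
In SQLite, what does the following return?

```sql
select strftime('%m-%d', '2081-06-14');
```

`%m-%d` extracts the month-day: 06-14.

06-14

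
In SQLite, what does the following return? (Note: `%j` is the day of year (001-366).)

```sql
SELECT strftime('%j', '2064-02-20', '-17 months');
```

263

First apply '-17 months': 2064-02-20 → 2062-09-20.
Day-of-year for 2062-09-20: days since 2062-01-01 inclusive = 263, zero-padded to 263.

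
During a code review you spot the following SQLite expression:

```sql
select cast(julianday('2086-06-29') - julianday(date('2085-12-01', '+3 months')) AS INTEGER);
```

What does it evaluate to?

120

Adding +3 months to 2085-12-01 gives 2086-03-01.
30 days remain in March 2086 after the 1st (31 − 1).
April 2086: 30 days.
May 2086: 31 days.
Then 29 days into June 2086.
Total: 30 + 30 + 31 + 29 = 120.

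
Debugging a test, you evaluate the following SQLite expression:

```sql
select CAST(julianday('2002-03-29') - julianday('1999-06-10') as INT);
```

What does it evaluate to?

1023

20 days remain in June 1999 after the 10th (30 − 10).
Full months from July 1999 through February 2002 contribute their day counts.
Then 29 days into March 2002.
Total: 20 + 31 + 31 + 30 + 31 + 30 + 31 + 31 + 29 + 31 + 30 + 31 + 30 + 31 + 31 + 30 + 31 + 30 + 31 + 31 + 28 + 31 + 30 + 31 + 30 + 31 + 31 + 30 + 31 + 30 + 31 + 31 + 28 + 29 = 1023.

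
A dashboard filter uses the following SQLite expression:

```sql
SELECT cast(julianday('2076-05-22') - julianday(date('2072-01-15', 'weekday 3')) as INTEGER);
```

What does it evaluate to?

1584

`weekday 3` advances to the next Wednesday; 2072-01-15 is a Friday, so it moves forward to 2072-01-20.
11 days remain in January 2072 after the 20th (31 − 20).
Full months from February 2072 through April 2076 contribute their day counts.
Then 22 days into May 2076.
Total: 11 + 29 + 31 + 30 + 31 + 30 + 31 + 31 + 30 + 31 + 30 + 31 + 31 + 28 + 31 + 30 + 31 + 30 + 31 + 31 + 30 + 31 + 30 + 31 + 31 + 28 + 31 + 30 + 31 + 30 + 31 + 31 + 30 + 31 + 30 + 31 + 31 + 28 + 31 + 30 + 31 + 30 + 31 + 31 + 30 + 31 + 30 + 31 + 31 + 29 + 31 + 30 + 22 = 1584.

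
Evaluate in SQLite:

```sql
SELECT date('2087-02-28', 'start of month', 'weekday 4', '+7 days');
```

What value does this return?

`start of month` rewinds 2087-02-28 to 2087-02-01.
`weekday 4` advances to the next Thursday; 2087-02-01 is a Saturday, so it moves forward to 2087-02-06.
Advancing 7 more days within February lands on 2087-02-13.

2087-02-13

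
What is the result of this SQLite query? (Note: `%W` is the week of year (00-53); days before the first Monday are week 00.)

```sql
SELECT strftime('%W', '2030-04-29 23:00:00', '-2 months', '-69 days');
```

First apply '-2 months', '-69 days': 2030-04-29 23:00:00 → 2029-12-22 23:00:00.
2029-12-22 is a Saturday. SQLite's %W counts Mondays since the year started; the result is 51.

51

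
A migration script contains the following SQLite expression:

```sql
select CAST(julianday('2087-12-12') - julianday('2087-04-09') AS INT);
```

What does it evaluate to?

21 days remain in April 2087 after the 9th (30 − 9).
Full months from May 2087 through November 2087 contribute their day counts.
Then 12 days into December 2087.
Total: 21 + 31 + 30 + 31 + 31 + 30 + 31 + 30 + 12 = 247.

247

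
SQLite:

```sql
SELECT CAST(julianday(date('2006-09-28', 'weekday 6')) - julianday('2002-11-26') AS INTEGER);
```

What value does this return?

`weekday 6` advances to the next Saturday; 2006-09-28 is a Thursday, so it moves forward to 2006-09-30.
4 days remain in November 2002 after the 26th (30 − 26).
Full months from December 2002 through August 2006 contribute their day counts.
Then 30 days into September 2006.
Total: 4 + 31 + 31 + 28 + 31 + 30 + 31 + 30 + 31 + 31 + 30 + 31 + 30 + 31 + 31 + 29 + 31 + 30 + 31 + 30 + 31 + 31 + 30 + 31 + 30 + 31 + 31 + 28 + 31 + 30 + 31 + 30 + 31 + 31 + 30 + 31 + 30 + 31 + 31 + 28 + 31 + 30 + 31 + 30 + 31 + 31 + 30 = 1404.

1404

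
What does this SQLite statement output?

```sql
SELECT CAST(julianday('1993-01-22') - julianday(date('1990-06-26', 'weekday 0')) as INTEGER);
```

`weekday 0` advances to the next Sunday; 1990-06-26 is a Tuesday, so it moves forward to 1990-07-01.
30 days remain in July 1990 after the 1st (31 − 1).
Full months from August 1990 through December 1992 contribute their day counts.
Then 22 days into January 1993.
Total: 30 + 31 + 30 + 31 + 30 + 31 + 31 + 28 + 31 + 30 + 31 + 30 + 31 + 31 + 30 + 31 + 30 + 31 + 31 + 29 + 31 + 30 + 31 + 30 + 31 + 31 + 30 + 31 + 30 + 31 + 22 = 936.

936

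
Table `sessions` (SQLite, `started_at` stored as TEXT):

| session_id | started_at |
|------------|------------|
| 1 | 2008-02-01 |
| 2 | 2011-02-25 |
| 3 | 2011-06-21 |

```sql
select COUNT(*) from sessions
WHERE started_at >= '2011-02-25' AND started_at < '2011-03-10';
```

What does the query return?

1

Rows in [2011-02-25, 2011-03-10): 2011-02-25 → 1 row.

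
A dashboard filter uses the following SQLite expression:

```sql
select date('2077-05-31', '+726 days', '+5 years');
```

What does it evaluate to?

Applying '+726 days' to 2077-05-31: counting 726 days forward gives 2079-05-27.
Adding +5 years to 2079-05-27 gives 2084-05-27.

2084-05-27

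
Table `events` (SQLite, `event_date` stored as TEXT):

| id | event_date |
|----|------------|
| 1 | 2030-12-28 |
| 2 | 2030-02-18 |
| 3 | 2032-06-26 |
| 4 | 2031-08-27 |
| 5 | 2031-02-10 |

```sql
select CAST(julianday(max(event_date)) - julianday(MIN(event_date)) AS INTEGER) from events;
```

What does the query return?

MIN = 2030-02-18, MAX = 2032-06-26.
10 days remain in February 2030 after the 18th (28 − 18).
Full months from March 2030 through May 2032 contribute their day counts.
Then 26 days into June 2032.
Total: 10 + 31 + 30 + 31 + 30 + 31 + 31 + 30 + 31 + 30 + 31 + 31 + 28 + 31 + 30 + 31 + 30 + 31 + 31 + 30 + 31 + 30 + 31 + 31 + 29 + 31 + 30 + 31 + 26 = 859.

859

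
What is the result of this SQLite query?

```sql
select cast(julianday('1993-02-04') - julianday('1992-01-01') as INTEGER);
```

400

30 days remain in January 1992 after the 1st (31 − 1).
Full months from February 1992 through January 1993 contribute their day counts.
Then 4 days into February 1993.
Total: 30 + 29 + 31 + 30 + 31 + 30 + 31 + 31 + 30 + 31 + 30 + 31 + 31 + 4 = 400.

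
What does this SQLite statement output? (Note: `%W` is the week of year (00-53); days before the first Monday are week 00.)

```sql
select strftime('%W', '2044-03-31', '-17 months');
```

First apply '-17 months': 2044-03-31 → 2042-10-31.
2042-10-31 is a Friday. SQLite's %W counts Mondays since the year started; the result is 43.

43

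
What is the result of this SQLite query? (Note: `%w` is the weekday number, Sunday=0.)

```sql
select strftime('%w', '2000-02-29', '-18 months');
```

First apply '-18 months': 2000-02-29 → 1998-08-29.
1998-08-29 is a Saturday; with Sunday=0 that is 6.

6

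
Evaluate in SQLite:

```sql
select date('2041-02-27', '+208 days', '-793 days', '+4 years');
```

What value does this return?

2043-07-23

Applying '+208 days' to 2041-02-27: counting 208 days forward gives 2041-09-23.
Applying '-793 days' to 2041-09-23: counting 793 days back gives 2039-07-23.
Adding +4 years to 2039-07-23 gives 2043-07-23.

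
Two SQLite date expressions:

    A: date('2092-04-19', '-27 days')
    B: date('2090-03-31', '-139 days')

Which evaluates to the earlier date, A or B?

A = 2092-03-23.
B = 2089-11-12.
B is earlier.

B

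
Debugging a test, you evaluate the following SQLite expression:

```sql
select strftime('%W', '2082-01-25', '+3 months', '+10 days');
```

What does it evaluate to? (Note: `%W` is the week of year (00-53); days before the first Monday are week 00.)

First apply '+3 months', '+10 days': 2082-01-25 → 2082-05-05.
2082-05-05 is a Tuesday. SQLite's %W counts Mondays since the year started; the result is 18.

18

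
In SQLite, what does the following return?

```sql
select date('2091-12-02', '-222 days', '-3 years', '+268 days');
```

Applying '-222 days' to 2091-12-02: counting 222 days back gives 2091-04-24.
Adding -3 years to 2091-04-24 gives 2088-04-24.
Applying '+268 days' to 2088-04-24: counting 268 days forward gives 2089-01-17.

2089-01-17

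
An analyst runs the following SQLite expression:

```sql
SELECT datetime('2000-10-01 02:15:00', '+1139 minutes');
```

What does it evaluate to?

1139 minutes = 18h 59m; +1139 minutes from 2000-10-01 02:15:00 is 2000-10-01 21:14:00.

2000-10-01 21:14:00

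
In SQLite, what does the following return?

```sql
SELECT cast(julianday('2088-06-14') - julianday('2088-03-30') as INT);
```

1 day remains in March 2088 after the 30th (31 − 30).
April 2088: 30 days.
May 2088: 31 days.
Then 14 days into June 2088.
Total: 1 + 30 + 31 + 14 = 76.

76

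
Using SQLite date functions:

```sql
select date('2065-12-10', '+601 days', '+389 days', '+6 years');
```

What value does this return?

2074-08-26

Applying '+601 days' to 2065-12-10: counting 601 days forward gives 2067-08-03.
Applying '+389 days' to 2067-08-03: counting 389 days forward gives 2068-08-26.
Adding +6 years to 2068-08-26 gives 2074-08-26.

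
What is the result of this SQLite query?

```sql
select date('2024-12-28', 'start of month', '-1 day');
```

2024-11-30

`start of month` rewinds 2024-12-28 to 2024-12-01.
Going back 1 day from 2024-12-01 reaches 2024-11-30 (last day of November, 30 days).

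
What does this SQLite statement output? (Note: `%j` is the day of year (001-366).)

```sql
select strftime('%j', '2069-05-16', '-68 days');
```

068

First apply '-68 days': 2069-05-16 → 2069-03-09.
Day-of-year for 2069-03-09: days since 2069-01-01 inclusive = 68, zero-padded to 068.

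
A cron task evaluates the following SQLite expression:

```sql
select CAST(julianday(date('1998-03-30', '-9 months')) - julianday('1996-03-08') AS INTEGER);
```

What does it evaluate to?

Adding -9 months to 1998-03-30 gives 1997-06-30.
23 days remain in March 1996 after the 8th (31 − 8).
Full months from April 1996 through May 1997 contribute their day counts.
Then 30 days into June 1997.
Total: 23 + 30 + 31 + 30 + 31 + 31 + 30 + 31 + 30 + 31 + 31 + 28 + 31 + 30 + 31 + 30 = 479.

479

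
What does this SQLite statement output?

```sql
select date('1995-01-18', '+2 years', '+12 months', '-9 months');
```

Adding +2 years to 1995-01-18 gives 1997-01-18.
Adding +12 months to 1997-01-18 gives 1998-01-18.
Adding -9 months to 1998-01-18 gives 1997-04-18.

1997-04-18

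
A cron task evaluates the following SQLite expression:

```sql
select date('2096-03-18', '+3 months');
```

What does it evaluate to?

2096-06-18

Adding +3 months to 2096-03-18 gives 2096-06-18.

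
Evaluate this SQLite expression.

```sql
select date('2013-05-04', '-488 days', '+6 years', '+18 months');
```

2019-07-02

Applying '-488 days' to 2013-05-04: counting 488 days back gives 2012-01-02.
Adding +6 years to 2012-01-02 gives 2018-01-02.
Adding +18 months to 2018-01-02 gives 2019-07-02.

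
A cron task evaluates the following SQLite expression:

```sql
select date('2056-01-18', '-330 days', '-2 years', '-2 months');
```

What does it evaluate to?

2052-12-22

Applying '-330 days' to 2056-01-18: counting 330 days back gives 2055-02-22.
Adding -2 years to 2055-02-22 gives 2053-02-22.
Adding -2 months to 2053-02-22 gives 2052-12-22.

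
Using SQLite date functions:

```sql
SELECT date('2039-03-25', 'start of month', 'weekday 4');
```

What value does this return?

2039-03-03

`start of month` rewinds 2039-03-25 to 2039-03-01.
`weekday 4` advances to the next Thursday; 2039-03-01 is a Tuesday, so it moves forward to 2039-03-03.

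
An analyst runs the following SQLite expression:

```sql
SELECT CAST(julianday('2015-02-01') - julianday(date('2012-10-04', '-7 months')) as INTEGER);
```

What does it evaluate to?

1064

Adding -7 months to 2012-10-04 gives 2012-03-04.
27 days remain in March 2012 after the 4th (31 − 4).
Full months from April 2012 through January 2015 contribute their day counts.
Then 1 day into February 2015.
Total: 27 + 30 + 31 + 30 + 31 + 31 + 30 + 31 + 30 + 31 + 31 + 28 + 31 + 30 + 31 + 30 + 31 + 31 + 30 + 31 + 30 + 31 + 31 + 28 + 31 + 30 + 31 + 30 + 31 + 31 + 30 + 31 + 30 + 31 + 31 + 1 = 1064.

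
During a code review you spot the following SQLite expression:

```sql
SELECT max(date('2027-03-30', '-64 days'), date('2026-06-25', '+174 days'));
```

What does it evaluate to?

date('2027-03-30', '-64 days') → 2027-01-25.
date('2026-06-25', '+174 days') → 2026-12-16.
Later of the two is 2027-01-25.

2027-01-25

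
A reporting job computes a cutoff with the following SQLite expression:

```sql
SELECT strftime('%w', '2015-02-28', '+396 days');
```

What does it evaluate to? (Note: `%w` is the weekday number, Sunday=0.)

First apply '+396 days': 2015-02-28 → 2016-03-30.
2016-03-30 is a Wednesday; with Sunday=0 that is 3.

3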